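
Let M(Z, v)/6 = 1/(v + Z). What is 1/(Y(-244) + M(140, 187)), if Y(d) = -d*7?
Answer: 109/186174 ≈ 0.00058547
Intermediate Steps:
M(Z, v) = 6/(Z + v) (M(Z, v) = 6/(v + Z) = 6/(Z + v))
Y(d) = -7*d
1/(Y(-244) + M(140, 187)) = 1/(-7*(-244) + 6/(140 + 187)) = 1/(1708 + 6/327) = 1/(1708 + 6*(1/327)) = 1/(1708 + 2/109) = 1/(186174/109) = 109/186174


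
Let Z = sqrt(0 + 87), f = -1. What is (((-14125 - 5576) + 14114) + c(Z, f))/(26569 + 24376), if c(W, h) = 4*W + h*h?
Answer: -5586/50945 + 4*sqrt(87)/50945 ≈ -0.10892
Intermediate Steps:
Z = sqrt(87) ≈ 9.3274
c(W, h) = h**2 + 4*W (c(W, h) = 4*W + h**2 = h**2 + 4*W)
(((-14125 - 5576) + 14114) + c(Z, f))/(26569 + 24376) = (((-14125 - 5576) + 14114) + ((-1)**2 + 4*sqrt(87)))/(26569 + 24376) = ((-19701 + 14114) + (1 + 4*sqrt(87)))/50945 = (-5587 + (1 + 4*sqrt(87)))*(1/50945) = (-5586 + 4*sqrt(87))*(1/50945) = -5586/50945 + 4*sqrt(87)/50945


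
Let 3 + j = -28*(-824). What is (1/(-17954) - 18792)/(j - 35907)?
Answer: 337391569/230493452 ≈ 1.4638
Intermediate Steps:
j = 23069 (j = -3 - 28*(-824) = -3 + 23072 = 23069)
(1/(-17954) - 18792)/(j - 35907) = (1/(-17954) - 18792)/(23069 - 35907) = (-1/17954 - 18792)/(-12838) = -337391569/17954*(-1/12838) = 337391569/230493452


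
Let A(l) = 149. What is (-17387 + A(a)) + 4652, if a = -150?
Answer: -12586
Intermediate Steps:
(-17387 + A(a)) + 4652 = (-17387 + 149) + 4652 = -17238 + 4652 = -12586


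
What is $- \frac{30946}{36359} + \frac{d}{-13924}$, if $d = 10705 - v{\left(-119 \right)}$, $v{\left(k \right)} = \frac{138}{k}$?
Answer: $- \frac{97598726223}{60245263204} \approx -1.62$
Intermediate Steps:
$d = \frac{1274033}{119}$ ($d = 10705 - \frac{138}{-119} = 10705 - 138 \left(- \frac{1}{119}\right) = 10705 - - \frac{138}{119} = 10705 + \frac{138}{119} = \frac{1274033}{119} \approx 10706.0$)
$- \frac{30946}{36359} + \frac{d}{-13924} = - \frac{30946}{36359} + \frac{1274033}{119 \left(-13924\right)} = \left(-30946\right) \frac{1}{36359} + \frac{1274033}{119} \left(- \frac{1}{13924}\right) = - \frac{30946}{36359} - \frac{1274033}{1656956} = - \frac{97598726223}{60245263204}$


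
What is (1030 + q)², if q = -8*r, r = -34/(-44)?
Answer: 126832644/121 ≈ 1.0482e+6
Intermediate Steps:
r = 17/22 (r = -34*(-1/44) = 17/22 ≈ 0.77273)
q = -68/11 (q = -8*17/22 = -68/11 ≈ -6.1818)
(1030 + q)² = (1030 - 68/11)² = (11262/11)² = 126832644/121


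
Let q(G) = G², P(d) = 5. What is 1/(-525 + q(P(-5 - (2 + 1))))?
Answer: -1/500 ≈ -0.0020000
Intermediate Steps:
1/(-525 + q(P(-5 - (2 + 1)))) = 1/(-525 + 5²) = 1/(-525 + 25) = 1/(-500) = -1/500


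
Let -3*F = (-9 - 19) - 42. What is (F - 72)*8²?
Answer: -9344/3 ≈ -3114.7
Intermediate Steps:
F = 70/3 (F = -((-9 - 19) - 42)/3 = -(-28 - 42)/3 = -⅓*(-70) = 70/3 ≈ 23.333)
(F - 72)*8² = (70/3 - 72)*8² = -146/3*64 = -9344/3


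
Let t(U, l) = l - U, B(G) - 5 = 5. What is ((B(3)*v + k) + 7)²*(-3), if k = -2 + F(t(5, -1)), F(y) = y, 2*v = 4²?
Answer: -18723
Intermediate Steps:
B(G) = 10 (B(G) = 5 + 5 = 10)
v = 8 (v = (½)*4² = (½)*16 = 8)
k = -8 (k = -2 + (-1 - 1*5) = -2 + (-1 - 5) = -2 - 6 = -8)
((B(3)*v + k) + 7)²*(-3) = ((10*8 - 8) + 7)²*(-3) = ((80 - 8) + 7)²*(-3) = (72 + 7)²*(-3) = 79²*(-3) = 6241*(-3) = -18723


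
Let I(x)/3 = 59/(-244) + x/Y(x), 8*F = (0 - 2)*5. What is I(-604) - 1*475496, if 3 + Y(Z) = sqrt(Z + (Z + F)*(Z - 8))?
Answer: -5363080182023/11278900 - 453*sqrt(369809)/92450 ≈ -4.7550e+5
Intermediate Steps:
F = -5/4 (F = ((0 - 2)*5)/8 = (-2*5)/8 = (1/8)*(-10) = -5/4 ≈ -1.2500)
Y(Z) = -3 + sqrt(Z + (-8 + Z)*(-5/4 + Z)) (Y(Z) = -3 + sqrt(Z + (Z - 5/4)*(Z - 8)) = -3 + sqrt(Z + (-5/4 + Z)*(-8 + Z)) = -3 + sqrt(Z + (-8 + Z)*(-5/4 + Z)))
I(x) = -177/244 + 3*x/(-3 + sqrt(40 - 33*x + 4*x**2)/2) (I(x) = 3*(59/(-244) + x/(-3 + sqrt(40 - 33*x + 4*x**2)/2)) = 3*(59*(-1/244) + x/(-3 + sqrt(40 - 33*x + 4*x**2)/2)) = 3*(-59/244 + x/(-3 + sqrt(40 - 33*x + 4*x**2)/2)) = -177/244 + 3*x/(-3 + sqrt(40 - 33*x + 4*x**2)/2))
I(-604) - 1*475496 = (-177/244 + 3*(-604)/(-3 + sqrt(10 + (-604)**2 - 33/4*(-604)))) - 1*475496 = (-177/244 + 3*(-604)/(-3 + sqrt(10 + 364816 + 4983))) - 475496 = (-177/244 + 3*(-604)/(-3 + sqrt(369809))) - 475496 = (-177/244 - 1812/(-3 + sqrt(369809))) - 475496 = -116021201/244 - 1812/(-3 + sqrt(369809))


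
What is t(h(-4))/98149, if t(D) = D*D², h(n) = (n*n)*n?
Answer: -262144/98149 ≈ -2.6709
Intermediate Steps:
h(n) = n³ (h(n) = n²*n = n³)
t(D) = D³
t(h(-4))/98149 = ((-4)³)³/98149 = (-64)³*(1/98149) = -262144*1/98149 = -262144/98149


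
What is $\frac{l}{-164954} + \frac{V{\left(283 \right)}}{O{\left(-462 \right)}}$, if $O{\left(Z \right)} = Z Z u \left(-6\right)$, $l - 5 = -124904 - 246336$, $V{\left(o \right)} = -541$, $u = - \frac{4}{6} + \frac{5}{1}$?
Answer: $\frac{1030137103477}{457709740488} \approx 2.2506$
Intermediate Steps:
$u = \frac{13}{3}$ ($u = \left(-4\right) \frac{1}{6} + 5 \cdot 1 = - \frac{2}{3} + 5 = \frac{13}{3} \approx 4.3333$)
$l = -371235$ ($l = 5 - 371240 = -371235$)
$O{\left(Z \right)} = - 26 Z^{2}$ ($O{\left(Z \right)} = Z Z \frac{13}{3} \left(-6\right) = Z^{2} \cdot \frac{13}{3} \left(-6\right) = \frac{13 Z^{2}}{3} \left(-6\right) = - 26 Z^{2}$)
$\frac{l}{-164954} + \frac{V{\left(283 \right)}}{O{\left(-462 \right)}} = - \frac{371235}{-164954} - \frac{541}{\left(-26\right) \left(-462\right)^{2}} = \left(-371235\right) \left(- \frac{1}{164954}\right) - \frac{541}{\left(-26\right) 213444} = \frac{371235}{164954} - \frac{541}{-5549544} = \frac{371235}{164954} - - \frac{541}{5549544} = \frac{371235}{164954} + \frac{541}{5549544} = \frac{1030137103477}{457709740488}$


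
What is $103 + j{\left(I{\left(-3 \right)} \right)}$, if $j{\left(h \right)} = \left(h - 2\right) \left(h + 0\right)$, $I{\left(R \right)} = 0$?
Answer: $103$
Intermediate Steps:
$j{\left(h \right)} = h \left(-2 + h\right)$ ($j{\left(h \right)} = \left(-2 + h\right) h = h \left(-2 + h\right)$)
$103 + j{\left(I{\left(-3 \right)} \right)} = 103 + 0 \left(-2 + 0\right) = 103 + 0 \left(-2\right) = 103 + 0 = 103$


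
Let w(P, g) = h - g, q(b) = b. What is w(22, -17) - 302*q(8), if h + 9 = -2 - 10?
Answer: -2420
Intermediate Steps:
h = -21 (h = -9 + (-2 - 10) = -9 - 12 = -21)
w(P, g) = -21 - g
w(22, -17) - 302*q(8) = (-21 - 1*(-17)) - 302*8 = (-21 + 17) - 2416 = -4 - 2416 = -2420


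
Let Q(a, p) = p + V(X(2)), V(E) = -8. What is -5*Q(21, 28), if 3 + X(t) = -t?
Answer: -100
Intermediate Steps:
X(t) = -3 - t
Q(a, p) = -8 + p (Q(a, p) = p - 8 = -8 + p)
-5*Q(21, 28) = -5*(-8 + 28) = -5*20 = -100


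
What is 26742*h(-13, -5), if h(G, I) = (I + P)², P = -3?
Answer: 1711488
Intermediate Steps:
h(G, I) = (-3 + I)² (h(G, I) = (I - 3)² = (-3 + I)²)
26742*h(-13, -5) = 26742*(-3 - 5)² = 26742*(-8)² = 26742*64 = 1711488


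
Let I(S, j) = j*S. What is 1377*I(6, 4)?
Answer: 33048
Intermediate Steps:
I(S, j) = S*j
1377*I(6, 4) = 1377*(6*4) = 1377*24 = 33048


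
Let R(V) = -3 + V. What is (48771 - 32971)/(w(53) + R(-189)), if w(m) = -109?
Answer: -15800/301 ≈ -52.492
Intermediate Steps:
(48771 - 32971)/(w(53) + R(-189)) = (48771 - 32971)/(-109 + (-3 - 189)) = 15800/(-109 - 192) = 15800/(-301) = 15800*(-1/301) = -15800/301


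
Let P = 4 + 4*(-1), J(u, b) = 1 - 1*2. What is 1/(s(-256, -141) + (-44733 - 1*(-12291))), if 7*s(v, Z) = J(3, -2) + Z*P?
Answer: -7/227095 ≈ -3.0824e-5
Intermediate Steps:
J(u, b) = -1 (J(u, b) = 1 - 2 = -1)
P = 0 (P = 4 - 4 = 0)
s(v, Z) = -⅐ (s(v, Z) = (-1 + Z*0)/7 = (-1 + 0)/7 = (⅐)*(-1) = -⅐)
1/(s(-256, -141) + (-44733 - 1*(-12291))) = 1/(-⅐ + (-44733 - 1*(-12291))) = 1/(-⅐ + (-44733 + 12291)) = 1/(-⅐ - 32442) = 1/(-227095/7) = -7/227095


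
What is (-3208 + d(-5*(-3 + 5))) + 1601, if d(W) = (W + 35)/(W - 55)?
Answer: -20896/13 ≈ -1607.4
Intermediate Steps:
d(W) = (35 + W)/(-55 + W)
(-3208 + d(-5*(-3 + 5))) + 1601 = (-3208 + (35 - 5*(-3 + 5))/(-55 - 5*(-3 + 5))) + 1601 = (-3208 + (35 - 5*2)/(-55 - 5*2)) + 1601 = (-3208 + (35 - 10)/(-55 - 10)) + 1601 = (-3208 + 25/(-65)) + 1601 = (-3208 - 1/65*25) + 1601 = (-3208 - 5/13) + 1601 = -41709/13 + 1601 = -20896/13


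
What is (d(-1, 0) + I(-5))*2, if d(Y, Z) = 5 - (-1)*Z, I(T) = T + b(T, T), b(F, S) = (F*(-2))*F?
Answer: -100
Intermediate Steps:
b(F, S) = -2*F² (b(F, S) = (-2*F)*F = -2*F²)
I(T) = T - 2*T²
d(Y, Z) = 5 + Z
(d(-1, 0) + I(-5))*2 = ((5 + 0) - 5*(1 - 2*(-5)))*2 = (5 - 5*(1 + 10))*2 = (5 - 5*11)*2 = (5 - 55)*2 = -50*2 = -100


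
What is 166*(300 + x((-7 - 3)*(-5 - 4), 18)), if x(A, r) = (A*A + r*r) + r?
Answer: 1451172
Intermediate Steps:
x(A, r) = r + A**2 + r**2 (x(A, r) = (A**2 + r**2) + r = r + A**2 + r**2)
166*(300 + x((-7 - 3)*(-5 - 4), 18)) = 166*(300 + (18 + ((-7 - 3)*(-5 - 4))**2 + 18**2)) = 166*(300 + (18 + (-10*(-9))**2 + 324)) = 166*(300 + (18 + 90**2 + 324)) = 166*(300 + (18 + 8100 + 324)) = 166*(300 + 8442) = 166*8742 = 1451172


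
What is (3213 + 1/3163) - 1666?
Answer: 4893162/3163 ≈ 1547.0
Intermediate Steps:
(3213 + 1/3163) - 1666 = 10162720/3163 - 1666 = 4893162/3163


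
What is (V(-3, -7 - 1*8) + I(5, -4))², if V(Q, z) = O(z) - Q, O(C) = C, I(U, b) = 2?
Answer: 100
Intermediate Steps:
V(Q, z) = z - Q
(V(-3, -7 - 1*8) + I(5, -4))² = (((-7 - 1*8) - 1*(-3)) + 2)² = (((-7 - 8) + 3) + 2)² = ((-15 + 3) + 2)² = (-12 + 2)² = (-10)² = 100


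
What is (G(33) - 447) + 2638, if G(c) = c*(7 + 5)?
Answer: 2587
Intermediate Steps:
G(c) = 12*c (G(c) = c*12 = 12*c)
(G(33) - 447) + 2638 = (12*33 - 447) + 2638 = (396 - 447) + 2638 = -51 + 2638 = 2587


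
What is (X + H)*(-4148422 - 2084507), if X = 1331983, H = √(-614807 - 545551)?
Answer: -8302155468207 - 6232929*I*√1160358 ≈ -8.3022e+12 - 6.7141e+9*I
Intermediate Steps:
H = I*√1160358 (H = √(-1160358) = I*√1160358 ≈ 1077.2*I)
(X + H)*(-4148422 - 2084507) = (1331983 + I*√1160358)*(-4148422 - 2084507) = (1331983 + I*√1160358)*(-6232929) = -8302155468207 - 6232929*I*√1160358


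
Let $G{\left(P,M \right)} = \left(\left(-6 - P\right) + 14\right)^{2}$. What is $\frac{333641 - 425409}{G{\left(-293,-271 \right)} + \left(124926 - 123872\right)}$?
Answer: $- \frac{91768}{91655} \approx -1.0012$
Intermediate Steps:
$G{\left(P,M \right)} = \left(8 - P\right)^{2}$
$\frac{333641 - 425409}{G{\left(-293,-271 \right)} + \left(124926 - 123872\right)} = \frac{333641 - 425409}{\left(-8 - 293\right)^{2} + \left(124926 - 123872\right)} = - \frac{91768}{\left(-301\right)^{2} + 1054} = - \frac{91768}{90601 + 1054} = - \frac{91768}{91655}$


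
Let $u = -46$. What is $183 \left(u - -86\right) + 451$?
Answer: $7771$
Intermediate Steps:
$183 \left(u - -86\right) + 451 = 183 \left(-46 - -86\right) + 451 = 183 \left(-46 + 86\right) + 451 = 183 \cdot 40 + 451 = 7320 + 451 = 7771$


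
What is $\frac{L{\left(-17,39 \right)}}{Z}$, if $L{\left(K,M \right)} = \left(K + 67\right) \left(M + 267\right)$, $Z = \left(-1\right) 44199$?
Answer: $- \frac{1700}{4911} \approx -0.34616$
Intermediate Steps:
$Z = -44199$
$L{\left(K,M \right)} = \left(67 + K\right) \left(267 + M\right)$
$\frac{L{\left(-17,39 \right)}}{Z} = \frac{17889 + 67 \cdot 39 + 267 \left(-17\right) - 663}{-44199} = \left(17889 + 2613 - 4539 - 663\right) \left(- \frac{1}{44199}\right) = 15300 \left(- \frac{1}{44199}\right) = - \frac{1700}{4911}$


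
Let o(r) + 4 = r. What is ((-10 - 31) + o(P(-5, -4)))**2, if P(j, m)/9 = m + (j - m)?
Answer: 8100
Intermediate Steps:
P(j, m) = 9*j (P(j, m) = 9*(m + (j - m)) = 9*j)
o(r) = -4 + r
((-10 - 31) + o(P(-5, -4)))**2 = ((-10 - 31) + (-4 + 9*(-5)))**2 = (-41 + (-4 - 45))**2 = (-41 - 49)**2 = (-90)**2 = 8100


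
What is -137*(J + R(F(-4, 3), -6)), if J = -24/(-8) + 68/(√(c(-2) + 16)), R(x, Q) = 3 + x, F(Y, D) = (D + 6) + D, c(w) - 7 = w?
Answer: -2466 - 9316*√21/21 ≈ -4498.9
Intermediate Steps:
c(w) = 7 + w
F(Y, D) = 6 + 2*D (F(Y, D) = (6 + D) + D = 6 + 2*D)
J = 3 + 68*√21/21 (J = -24/(-8) + 68/(√((7 - 2) + 16)) = -24*(-⅛) + 68/(√(5 + 16)) = 3 + 68/(√21) = 3 + 68*(√21/21) = 3 + 68*√21/21 ≈ 17.839)
-137*(J + R(F(-4, 3), -6)) = -137*((3 + 68*√21/21) + (3 + (6 + 2*3))) = -137*((3 + 68*√21/21) + (3 + (6 + 6))) = -137*((3 + 68*√21/21) + (3 + 12)) = -137*((3 + 68*√21/21) + 15) = -137*(18 + 68*√21/21) = -2466 - 9316*√21/21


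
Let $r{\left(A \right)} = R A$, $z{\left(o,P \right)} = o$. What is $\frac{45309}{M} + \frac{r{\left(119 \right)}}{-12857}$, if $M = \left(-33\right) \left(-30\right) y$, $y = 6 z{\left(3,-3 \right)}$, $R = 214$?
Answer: $\frac{3901021}{6942780} \approx 0.56188$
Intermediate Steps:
$y = 18$ ($y = 6 \cdot 3 = 18$)
$M = 17820$ ($M = \left(-33\right) \left(-30\right) 18 = 990 \cdot 18 = 17820$)
$r{\left(A \right)} = 214 A$
$\frac{45309}{M} + \frac{r{\left(119 \right)}}{-12857} = \frac{45309}{17820} + \frac{214 \cdot 119}{-12857} = 45309 \cdot \frac{1}{17820} + 25466 \left(- \frac{1}{12857}\right) = \frac{1373}{540} - \frac{25466}{12857} = \frac{3901021}{6942780}$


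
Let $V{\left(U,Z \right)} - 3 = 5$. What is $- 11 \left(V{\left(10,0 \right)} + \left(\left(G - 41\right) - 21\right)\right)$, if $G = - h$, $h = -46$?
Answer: $88$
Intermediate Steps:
$V{\left(U,Z \right)} = 8$ ($V{\left(U,Z \right)} = 3 + 5 = 8$)
$G = 46$ ($G = \left(-1\right) \left(-46\right) = 46$)
$- 11 \left(V{\left(10,0 \right)} + \left(\left(G - 41\right) - 21\right)\right) = - 11 \left(8 + \left(\left(46 - 41\right) - 21\right)\right) = - 11 \left(8 + \left(5 - 21\right)\right) = - 11 \left(8 - 16\right) = \left(-11\right) \left(-8\right) = 88$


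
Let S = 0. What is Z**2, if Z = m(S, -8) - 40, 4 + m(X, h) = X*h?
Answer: 1936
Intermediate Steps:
m(X, h) = -4 + X*h
Z = -44 (Z = (-4 + 0*(-8)) - 40 = (-4 + 0) - 40 = -4 - 40 = -44)
Z**2 = (-44)**2 = 1936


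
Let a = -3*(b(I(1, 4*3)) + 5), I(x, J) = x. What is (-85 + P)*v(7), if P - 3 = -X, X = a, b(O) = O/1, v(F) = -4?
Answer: 256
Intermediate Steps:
b(O) = O (b(O) = O*1 = O)
a = -18 (a = -3*(1 + 5) = -3*6 = -18)
X = -18
P = 21 (P = 3 - 1*(-18) = 3 + 18 = 21)
(-85 + P)*v(7) = (-85 + 21)*(-4) = -64*(-4) = 256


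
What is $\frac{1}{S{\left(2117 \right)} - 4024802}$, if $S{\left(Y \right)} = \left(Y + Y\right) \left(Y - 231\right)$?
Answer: $\frac{1}{3960522} \approx 2.5249 \cdot 10^{-7}$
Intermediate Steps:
$S{\left(Y \right)} = 2 Y \left(-231 + Y\right)$
$\frac{1}{S{\left(2117 \right)} - 4024802} = \frac{1}{2 \cdot 2117 \left(-231 + 2117\right) - 4024802} = \frac{1}{2 \cdot 2117 \cdot 1886 - 4024802} = \frac{1}{7985324 - 4024802} = \frac{1}{3960522}$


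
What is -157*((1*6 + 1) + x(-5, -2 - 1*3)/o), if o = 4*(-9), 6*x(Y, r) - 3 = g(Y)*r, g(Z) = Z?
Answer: -58247/54 ≈ -1078.6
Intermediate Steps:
x(Y, r) = ½ + Y*r/6 (x(Y, r) = ½ + (Y*r)/6 = ½ + Y*r/6)
o = -36
-157*((1*6 + 1) + x(-5, -2 - 1*3)/o) = -157*((1*6 + 1) + (½ + (⅙)*(-5)*(-2 - 1*3))/(-36)) = -157*((6 + 1) + (½ + (⅙)*(-5)*(-2 - 3))*(-1/36)) = -157*(7 + (½ + (⅙)*(-5)*(-5))*(-1/36)) = -157*(7 + (½ + 25/6)*(-1/36)) = -157*(7 + (14/3)*(-1/36)) = -157*(7 - 7/54) = -157*371/54 = -58247/54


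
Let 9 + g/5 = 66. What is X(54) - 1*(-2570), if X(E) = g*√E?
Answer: 2570 + 855*√6 ≈ 4664.3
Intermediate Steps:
g = 285 (g = -45 + 5*66 = -45 + 330 = 285)
X(E) = 285*√E
X(54) - 1*(-2570) = 285*√54 - 1*(-2570) = 285*(3*√6) + 2570 = 855*√6 + 2570 = 2570 + 855*√6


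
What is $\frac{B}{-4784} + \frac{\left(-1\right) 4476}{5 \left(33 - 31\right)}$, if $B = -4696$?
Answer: $- \frac{1335389}{2990} \approx -446.62$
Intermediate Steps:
$\frac{B}{-4784} + \frac{\left(-1\right) 4476}{5 \left(33 - 31\right)} = - \frac{4696}{-4784} + \frac{\left(-1\right) 4476}{5 \left(33 - 31\right)} = \left(-4696\right) \left(- \frac{1}{4784}\right) - \frac{4476}{5 \cdot 2} = \frac{587}{598} - \frac{4476}{10} = \frac{587}{598} - \frac{2238}{5} = - \frac{1335389}{2990}$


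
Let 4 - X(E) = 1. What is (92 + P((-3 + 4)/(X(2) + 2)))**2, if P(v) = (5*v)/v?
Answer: 9409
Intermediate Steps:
X(E) = 3 (X(E) = 4 - 1*1 = 4 - 1 = 3)
P(v) = 5
(92 + P((-3 + 4)/(X(2) + 2)))**2 = (92 + 5)**2 = 97**2 = 9409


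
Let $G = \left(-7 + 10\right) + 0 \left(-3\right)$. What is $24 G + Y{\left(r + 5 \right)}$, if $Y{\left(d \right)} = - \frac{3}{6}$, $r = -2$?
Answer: $\frac{143}{2} \approx 71.5$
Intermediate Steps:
$G = 3$ ($G = 3 + 0 = 3$)
$Y{\left(d \right)} = - \frac{1}{2}$ ($Y{\left(d \right)} = \left(-3\right) \frac{1}{6} = - \frac{1}{2}$)
$24 G + Y{\left(r + 5 \right)} = 24 \cdot 3 - \frac{1}{2} = 72 - \frac{1}{2} = \frac{143}{2}$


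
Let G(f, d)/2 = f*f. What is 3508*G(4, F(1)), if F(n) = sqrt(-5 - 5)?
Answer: 112256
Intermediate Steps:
F(n) = I*sqrt(10) (F(n) = sqrt(-10) = I*sqrt(10))
G(f, d) = 2*f**2 (G(f, d) = 2*(f*f) = 2*f**2)
3508*G(4, F(1)) = 3508*(2*4**2) = 3508*(2*16) = 3508*32 = 112256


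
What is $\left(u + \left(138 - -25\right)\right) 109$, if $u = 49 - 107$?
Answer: $11445$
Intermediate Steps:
$u = -58$ ($u = 49 - 107 = -58$)
$\left(u + \left(138 - -25\right)\right) 109 = \left(-58 + \left(138 - -25\right)\right) 109 = \left(-58 + \left(138 + 25\right)\right) 109 = \left(-58 + 163\right) 109 = 105 \cdot 109 = 11445$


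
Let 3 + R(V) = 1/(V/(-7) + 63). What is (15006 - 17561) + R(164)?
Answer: -708559/277 ≈ -2558.0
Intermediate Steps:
R(V) = -3 + 1/(63 - V/7) (R(V) = -3 + 1/(V/(-7) + 63) = -3 + 1/(V*(-1/7) + 63) = -3 + 1/(-V/7 + 63) = -3 + 1/(63 - V/7))
(15006 - 17561) + R(164) = (15006 - 17561) + (1316 - 3*164)/(-441 + 164) = -2555 + (1316 - 492)/(-277) = -2555 - 1/277*824 = -2555 - 824/277 = -708559/277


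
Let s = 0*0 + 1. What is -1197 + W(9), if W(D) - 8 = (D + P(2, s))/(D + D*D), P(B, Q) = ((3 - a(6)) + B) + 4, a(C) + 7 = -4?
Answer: -106981/90 ≈ -1188.7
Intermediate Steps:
s = 1 (s = 0 + 1 = 1)
a(C) = -11 (a(C) = -7 - 4 = -11)
P(B, Q) = 18 + B (P(B, Q) = ((3 - 1*(-11)) + B) + 4 = ((3 + 11) + B) + 4 = (14 + B) + 4 = 18 + B)
W(D) = 8 + (20 + D)/(D + D²) (W(D) = 8 + (D + (18 + 2))/(D + D*D) = 8 + (D + 20)/(D + D²) = 8 + (20 + D)/(D + D²))
-1197 + W(9) = -1197 + (20 + 8*9² + 9*9)/(9*(1 + 9)) = -1197 + (⅑)*(20 + 8*81 + 81)/10 = -1197 + (⅑)*(⅒)*(20 + 648 + 81) = -1197 + (⅑)*(⅒)*749 = -1197 + 749/90 = -106981/90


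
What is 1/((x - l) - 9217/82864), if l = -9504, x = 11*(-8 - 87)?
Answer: 82864/700937359 ≈ 0.00011822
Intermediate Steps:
x = -1045 (x = 11*(-95) = -1045)
1/((x - l) - 9217/82864) = 1/((-1045 - 1*(-9504)) - 9217/82864) = 1/((-1045 + 9504) - 9217*1/82864) = 1/(8459 - 9217/82864) = 1/(700937359/82864) = 82864/700937359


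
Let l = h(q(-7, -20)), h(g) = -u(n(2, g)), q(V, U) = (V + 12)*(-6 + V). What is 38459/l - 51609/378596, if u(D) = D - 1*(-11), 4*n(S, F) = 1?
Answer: -58244016661/17036820 ≈ -3418.7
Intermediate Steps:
q(V, U) = (-6 + V)*(12 + V) (q(V, U) = (12 + V)*(-6 + V) = (-6 + V)*(12 + V))
n(S, F) = ¼ (n(S, F) = (¼)*1 = ¼)
u(D) = 11 + D (u(D) = D + 11 = 11 + D)
h(g) = -45/4 (h(g) = -(11 + ¼) = -1*45/4 = -45/4)
l = -45/4 ≈ -11.250
38459/l - 51609/378596 = 38459/(-45/4) - 51609/378596 = 38459*(-4/45) - 51609*1/378596 = -153836/45 - 51609/378596 = -58244016661/17036820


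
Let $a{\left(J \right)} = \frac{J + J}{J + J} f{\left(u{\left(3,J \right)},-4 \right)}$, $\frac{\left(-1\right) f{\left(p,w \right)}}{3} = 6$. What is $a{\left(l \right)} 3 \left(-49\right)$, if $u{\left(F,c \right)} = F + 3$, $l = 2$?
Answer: $2646$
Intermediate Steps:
$u{\left(F,c \right)} = 3 + F$
$f{\left(p,w \right)} = -18$ ($f{\left(p,w \right)} = \left(-3\right) 6 = -18$)
$a{\left(J \right)} = -18$ ($a{\left(J \right)} = \frac{J + J}{J + J} \left(-18\right) = \frac{2 J}{2 J} \left(-18\right) = 2 J \frac{1}{2 J} \left(-18\right) = 1 \left(-18\right) = -18$)
$a{\left(l \right)} 3 \left(-49\right) = - 18 \cdot 3 \left(-49\right) = \left(-18\right) \left(-147\right) = 2646$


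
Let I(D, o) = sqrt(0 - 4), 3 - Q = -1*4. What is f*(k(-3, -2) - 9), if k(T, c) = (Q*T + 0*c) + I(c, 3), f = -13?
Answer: 390 - 26*I ≈ 390.0 - 26.0*I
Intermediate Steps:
Q = 7 (Q = 3 - (-1)*4 = 3 - 1*(-4) = 3 + 4 = 7)
I(D, o) = 2*I (I(D, o) = sqrt(-4) = 2*I)
k(T, c) = 2*I + 7*T (k(T, c) = (7*T + 0*c) + 2*I = (7*T + 0) + 2*I = 7*T + 2*I = 2*I + 7*T)
f*(k(-3, -2) - 9) = -13*((2*I + 7*(-3)) - 9) = -13*((2*I - 21) - 9) = -13*((-21 + 2*I) - 9) = -13*(-30 + 2*I) = 390 - 26*I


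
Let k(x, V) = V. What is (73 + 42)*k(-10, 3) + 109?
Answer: 454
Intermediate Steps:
(73 + 42)*k(-10, 3) + 109 = (73 + 42)*3 + 109 = 115*3 + 109 = 345 + 109 = 454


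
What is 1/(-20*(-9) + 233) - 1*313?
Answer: -129268/413 ≈ -313.00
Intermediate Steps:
1/(-20*(-9) + 233) - 1*313 = 1/(180 + 233) - 313 = 1/413 - 313 = -129268/413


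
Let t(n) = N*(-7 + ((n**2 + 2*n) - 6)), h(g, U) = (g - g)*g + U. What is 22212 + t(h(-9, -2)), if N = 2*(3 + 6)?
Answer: 21978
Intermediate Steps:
N = 18 (N = 2*9 = 18)
h(g, U) = U (h(g, U) = 0*g + U = 0 + U = U)
t(n) = -234 + 18*n**2 + 36*n (t(n) = 18*(-7 + ((n**2 + 2*n) - 6)) = 18*(-7 + (-6 + n**2 + 2*n)) = 18*(-13 + n**2 + 2*n) = -234 + 18*n**2 + 36*n)
22212 + t(h(-9, -2)) = 22212 + (-234 + 18*(-2)**2 + 36*(-2)) = 22212 + (-234 + 18*4 - 72) = 22212 + (-234 + 72 - 72) = 22212 - 234 = 21978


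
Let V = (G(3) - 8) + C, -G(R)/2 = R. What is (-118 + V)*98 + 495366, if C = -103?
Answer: 472336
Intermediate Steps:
G(R) = -2*R
V = -117 (V = (-2*3 - 8) - 103 = (-6 - 8) - 103 = -14 - 103 = -117)
(-118 + V)*98 + 495366 = (-118 - 117)*98 + 495366 = -235*98 + 495366 = -23030 + 495366 = 472336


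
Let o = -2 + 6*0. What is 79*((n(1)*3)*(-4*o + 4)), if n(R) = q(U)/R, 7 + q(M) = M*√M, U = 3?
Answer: -19908 + 8532*√3 ≈ -5130.1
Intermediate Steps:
q(M) = -7 + M^(3/2) (q(M) = -7 + M*√M = -7 + M^(3/2))
o = -2 (o = -2 + 0 = -2)
n(R) = (-7 + 3*√3)/R (n(R) = (-7 + 3^(3/2))/R = (-7 + 3*√3)/R)
79*((n(1)*3)*(-4*o + 4)) = 79*((((-7 + 3*√3)/1)*3)*(-4*(-2) + 4)) = 79*(((1*(-7 + 3*√3))*3)*(8 + 4)) = 79*(((-7 + 3*√3)*3)*12) = 79*((-21 + 9*√3)*12) = 79*(-252 + 108*√3) = -19908 + 8532*√3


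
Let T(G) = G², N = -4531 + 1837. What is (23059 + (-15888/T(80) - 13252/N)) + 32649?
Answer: 30016783229/538800 ≈ 55710.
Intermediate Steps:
N = -2694
(23059 + (-15888/T(80) - 13252/N)) + 32649 = (23059 + (-15888/(80²) - 13252/(-2694))) + 32649 = (23059 + (-15888/6400 - 13252*(-1/2694))) + 32649 = (23059 + (-15888*1/6400 + 6626/1347)) + 32649 = (23059 + (-993/400 + 6626/1347)) + 32649 = (23059 + 1312829/538800) + 32649 = 12425502029/538800 + 32649 = 30016783229/538800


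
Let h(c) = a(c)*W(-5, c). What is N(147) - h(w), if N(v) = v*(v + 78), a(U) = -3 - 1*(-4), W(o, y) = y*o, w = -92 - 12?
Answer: 32555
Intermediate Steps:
w = -104
W(o, y) = o*y
a(U) = 1 (a(U) = -3 + 4 = 1)
N(v) = v*(78 + v)
h(c) = -5*c (h(c) = 1*(-5*c) = -5*c)
N(147) - h(w) = 147*(78 + 147) - (-5)*(-104) = 147*225 - 1*520 = 33075 - 520 = 32555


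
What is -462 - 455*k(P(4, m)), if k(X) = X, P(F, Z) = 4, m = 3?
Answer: -2282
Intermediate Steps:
-462 - 455*k(P(4, m)) = -462 - 455*4 = -462 - 1820 = -2282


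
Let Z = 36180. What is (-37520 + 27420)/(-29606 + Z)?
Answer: -5050/3287 ≈ -1.5364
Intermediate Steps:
(-37520 + 27420)/(-29606 + Z) = (-37520 + 27420)/(-29606 + 36180) = -10100/6574 = -10100*1/6574 = -5050/3287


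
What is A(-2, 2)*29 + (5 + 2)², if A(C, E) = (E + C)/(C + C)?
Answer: 49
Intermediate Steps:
A(C, E) = (C + E)/(2*C) (A(C, E) = (C + E)/((2*C)) = (C + E)*(1/(2*C)) = (C + E)/(2*C))
A(-2, 2)*29 + (5 + 2)² = ((½)*(-2 + 2)/(-2))*29 + (5 + 2)² = ((½)*(-½)*0)*29 + 7² = 0*29 + 49 = 0 + 49 = 49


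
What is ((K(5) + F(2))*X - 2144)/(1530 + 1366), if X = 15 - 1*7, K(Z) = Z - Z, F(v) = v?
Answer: -133/181 ≈ -0.73481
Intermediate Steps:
K(Z) = 0
X = 8 (X = 15 - 7 = 8)
((K(5) + F(2))*X - 2144)/(1530 + 1366) = ((0 + 2)*8 - 2144)/(1530 + 1366) = (2*8 - 2144)/2896 = (16 - 2144)*(1/2896) = -2128*1/2896 = -133/181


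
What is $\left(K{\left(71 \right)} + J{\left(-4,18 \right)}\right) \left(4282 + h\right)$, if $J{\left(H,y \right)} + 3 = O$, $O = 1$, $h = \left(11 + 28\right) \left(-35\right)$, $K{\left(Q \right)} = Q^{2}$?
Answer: $14698763$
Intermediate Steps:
$h = -1365$ ($h = 39 \left(-35\right) = -1365$)
$J{\left(H,y \right)} = -2$ ($J{\left(H,y \right)} = -3 + 1 = -2$)
$\left(K{\left(71 \right)} + J{\left(-4,18 \right)}\right) \left(4282 + h\right) = \left(71^{2} - 2\right) \left(4282 - 1365\right) = \left(5041 - 2\right) 2917 = 5039 \cdot 2917 = 14698763$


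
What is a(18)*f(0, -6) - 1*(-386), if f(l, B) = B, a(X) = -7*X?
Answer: 1142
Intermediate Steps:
a(18)*f(0, -6) - 1*(-386) = -7*18*(-6) - 1*(-386) = -126*(-6) + 386 = 756 + 386 = 1142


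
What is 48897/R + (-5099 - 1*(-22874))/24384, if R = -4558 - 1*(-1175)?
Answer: -377390541/27497024 ≈ -13.725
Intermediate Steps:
R = -3383 (R = -4558 + 1175 = -3383)
48897/R + (-5099 - 1*(-22874))/24384 = 48897/(-3383) + (-5099 - 1*(-22874))/24384 = 48897*(-1/3383) + (-5099 + 22874)*(1/24384) = -48897/3383 + 17775*(1/24384) = -48897/3383 + 5925/8128 = -377390541/27497024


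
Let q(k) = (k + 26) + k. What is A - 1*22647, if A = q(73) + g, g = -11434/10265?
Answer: -230717309/10265 ≈ -22476.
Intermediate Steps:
g = -11434/10265 (g = -11434*1/10265 = -11434/10265 ≈ -1.1139)
q(k) = 26 + 2*k (q(k) = (26 + k) + k = 26 + 2*k)
A = 1754146/10265 (A = (26 + 2*73) - 11434/10265 = (26 + 146) - 11434/10265 = 172 - 11434/10265 = 1754146/10265 ≈ 170.89)
A - 1*22647 = 1754146/10265 - 1*22647 = 1754146/10265 - 22647 = -230717309/10265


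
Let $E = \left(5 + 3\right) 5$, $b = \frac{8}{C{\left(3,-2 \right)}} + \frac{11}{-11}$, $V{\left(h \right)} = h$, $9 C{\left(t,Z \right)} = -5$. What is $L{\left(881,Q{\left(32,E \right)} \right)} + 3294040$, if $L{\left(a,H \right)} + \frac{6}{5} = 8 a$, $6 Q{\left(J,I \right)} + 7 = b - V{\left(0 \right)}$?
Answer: $\frac{16505434}{5} \approx 3.3011 \cdot 10^{6}$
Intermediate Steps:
$C{\left(t,Z \right)} = - \frac{5}{9}$ ($C{\left(t,Z \right)} = \frac{1}{9} \left(-5\right) = - \frac{5}{9}$)
$b = - \frac{77}{5}$ ($b = \frac{8}{- \frac{5}{9}} + \frac{11}{-11} = 8 \left(- \frac{9}{5}\right) + 11 \left(- \frac{1}{11}\right) = - \frac{72}{5} - 1 = - \frac{77}{5} \approx -15.4$)
$E = 40$ ($E = 8 \cdot 5 = 40$)
$Q{\left(J,I \right)} = - \frac{56}{15}$ ($Q{\left(J,I \right)} = - \frac{7}{6} + \frac{- \frac{77}{5} - 0}{6} = - \frac{7}{6} + \frac{- \frac{77}{5} + 0}{6} = - \frac{7}{6} + \frac{1}{6} \left(- \frac{77}{5}\right) = - \frac{7}{6} - \frac{77}{30} = - \frac{56}{15}$)
$L{\left(a,H \right)} = - \frac{6}{5} + 8 a$
$L{\left(881,Q{\left(32,E \right)} \right)} + 3294040 = \left(- \frac{6}{5} + 8 \cdot 881\right) + 3294040 = \left(- \frac{6}{5} + 7048\right) + 3294040 = \frac{35234}{5} + 3294040 = \frac{16505434}{5}$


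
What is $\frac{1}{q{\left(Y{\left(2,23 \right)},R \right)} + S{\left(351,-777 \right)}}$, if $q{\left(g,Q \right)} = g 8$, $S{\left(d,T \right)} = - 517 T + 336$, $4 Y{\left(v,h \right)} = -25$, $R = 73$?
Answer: $\frac{1}{401995} \approx 2.4876 \cdot 10^{-6}$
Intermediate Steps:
$Y{\left(v,h \right)} = - \frac{25}{4}$ ($Y{\left(v,h \right)} = \frac{1}{4} \left(-25\right) = - \frac{25}{4}$)
$S{\left(d,T \right)} = 336 - 517 T$
$q{\left(g,Q \right)} = 8 g$
$\frac{1}{q{\left(Y{\left(2,23 \right)},R \right)} + S{\left(351,-777 \right)}} = \frac{1}{8 \left(- \frac{25}{4}\right) + \left(336 - -401709\right)} = \frac{1}{-50 + \left(336 + 401709\right)} = \frac{1}{-50 + 402045} = \frac{1}{401995}$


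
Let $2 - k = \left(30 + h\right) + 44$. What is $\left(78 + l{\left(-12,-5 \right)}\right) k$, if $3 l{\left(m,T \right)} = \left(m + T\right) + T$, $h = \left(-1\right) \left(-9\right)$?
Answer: $-5724$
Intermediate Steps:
$h = 9$
$l{\left(m,T \right)} = \frac{m}{3} + \frac{2 T}{3}$ ($l{\left(m,T \right)} = \frac{\left(m + T\right) + T}{3} = \frac{\left(T + m\right) + T}{3} = \frac{m + 2 T}{3} = \frac{m}{3} + \frac{2 T}{3}$)
$k = -81$ ($k = 2 - \left(\left(30 + 9\right) + 44\right) = 2 - \left(39 + 44\right) = 2 - 83 = -81$)
$\left(78 + l{\left(-12,-5 \right)}\right) k = \left(78 + \left(\frac{1}{3} \left(-12\right) + \frac{2}{3} \left(-5\right)\right)\right) \left(-81\right) = \left(78 - \frac{22}{3}\right) \left(-81\right) = \frac{212}{3} \left(-81\right) = -5724$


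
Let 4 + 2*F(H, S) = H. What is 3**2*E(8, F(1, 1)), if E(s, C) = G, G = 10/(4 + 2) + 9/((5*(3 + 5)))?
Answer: 681/40 ≈ 17.025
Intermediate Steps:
F(H, S) = -2 + H/2
G = 227/120 (G = 10/6 + 9/((5*8)) = 10*(1/6) + 9/40 = 5/3 + 9*(1/40) = 5/3 + 9/40 = 227/120 ≈ 1.8917)
E(s, C) = 227/120
3**2*E(8, F(1, 1)) = 3**2*(227/120) = 9*(227/120) = 681/40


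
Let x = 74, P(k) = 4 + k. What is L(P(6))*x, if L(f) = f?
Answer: 740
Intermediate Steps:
L(P(6))*x = (4 + 6)*74 = 10*74 = 740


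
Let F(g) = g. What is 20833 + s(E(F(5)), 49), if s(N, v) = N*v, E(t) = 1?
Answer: 20882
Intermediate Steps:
20833 + s(E(F(5)), 49) = 20833 + 1*49 = 20833 + 49 = 20882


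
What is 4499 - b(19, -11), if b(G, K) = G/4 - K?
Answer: 17933/4 ≈ 4483.3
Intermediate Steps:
b(G, K) = -K + G/4 (b(G, K) = G*(¼) - K = G/4 - K = -K + G/4)
4499 - b(19, -11) = 4499 - (-1*(-11) + (¼)*19) = 4499 - (11 + 19/4) = 4499 - 1*63/4 = 4499 - 63/4 = 17933/4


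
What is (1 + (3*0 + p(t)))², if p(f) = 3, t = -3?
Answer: 16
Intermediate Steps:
(1 + (3*0 + p(t)))² = (1 + (3*0 + 3))² = (1 + (0 + 3))² = (1 + 3)² = 4² = 16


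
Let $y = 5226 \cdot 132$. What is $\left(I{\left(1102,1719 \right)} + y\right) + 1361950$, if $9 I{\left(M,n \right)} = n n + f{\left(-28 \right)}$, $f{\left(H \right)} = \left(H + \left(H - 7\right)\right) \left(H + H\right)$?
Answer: $2380503$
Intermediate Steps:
$y = 689832$
$f{\left(H \right)} = 2 H \left(-7 + 2 H\right)$ ($f{\left(H \right)} = \left(H + \left(-7 + H\right)\right) 2 H = \left(-7 + 2 H\right) 2 H = 2 H \left(-7 + 2 H\right)$)
$I{\left(M,n \right)} = 392 + \frac{n^{2}}{9}$ ($I{\left(M,n \right)} = \frac{n n + 2 \left(-28\right) \left(-7 + 2 \left(-28\right)\right)}{9} = \frac{n^{2} + 2 \left(-28\right) \left(-7 - 56\right)}{9} = \frac{n^{2} + 2 \left(-28\right) \left(-63\right)}{9} = \frac{n^{2} + 3528}{9} = \frac{3528 + n^{2}}{9} = 392 + \frac{n^{2}}{9}$)
$\left(I{\left(1102,1719 \right)} + y\right) + 1361950 = \left(\left(392 + \frac{1719^{2}}{9}\right) + 689832\right) + 1361950 = \left(\left(392 + \frac{1}{9} \cdot 2954961\right) + 689832\right) + 1361950 = \left(\left(392 + 328329\right) + 689832\right) + 1361950 = \left(328721 + 689832\right) + 1361950 = 1018553 + 1361950 = 2380503$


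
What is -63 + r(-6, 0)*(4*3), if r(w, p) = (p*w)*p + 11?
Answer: 69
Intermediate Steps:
r(w, p) = 11 + w*p² (r(w, p) = w*p² + 11 = 11 + w*p²)
-63 + r(-6, 0)*(4*3) = -63 + (11 - 6*0²)*(4*3) = -63 + (11 - 6*0)*12 = -63 + (11 + 0)*12 = -63 + 11*12 = -63 + 132 = 69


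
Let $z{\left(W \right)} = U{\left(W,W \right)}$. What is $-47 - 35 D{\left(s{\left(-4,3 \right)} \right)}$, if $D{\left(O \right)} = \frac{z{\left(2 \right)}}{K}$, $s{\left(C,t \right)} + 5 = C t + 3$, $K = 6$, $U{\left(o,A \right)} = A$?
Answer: $- \frac{176}{3} \approx -58.667$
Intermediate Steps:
$z{\left(W \right)} = W$
$s{\left(C,t \right)} = -2 + C t$ ($s{\left(C,t \right)} = -5 + \left(C t + 3\right) = -5 + \left(3 + C t\right) = -2 + C t$)
$D{\left(O \right)} = \frac{1}{3}$ ($D{\left(O \right)} = \frac{2}{6} = 2 \cdot \frac{1}{6} = \frac{1}{3}$)
$-47 - 35 D{\left(s{\left(-4,3 \right)} \right)} = -47 - \frac{35}{3} = - \frac{176}{3}$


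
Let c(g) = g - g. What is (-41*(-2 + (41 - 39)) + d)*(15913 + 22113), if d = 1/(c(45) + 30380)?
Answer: 19013/15190 ≈ 1.2517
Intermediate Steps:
c(g) = 0
d = 1/30380 (d = 1/(0 + 30380) = 1/30380 ≈ 3.2916e-5)
(-41*(-2 + (41 - 39)) + d)*(15913 + 22113) = (-41*(-2 + (41 - 39)) + 1/30380)*(15913 + 22113) = (-41*(-2 + 2) + 1/30380)*38026 = (-41*0 + 1/30380)*38026 = (0 + 1/30380)*38026 = (1/30380)*38026 = 19013/15190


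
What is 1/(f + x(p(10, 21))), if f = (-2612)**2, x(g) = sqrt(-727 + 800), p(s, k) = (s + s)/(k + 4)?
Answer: 6822544/46547106631863 - sqrt(73)/46547106631863 ≈ 1.4657e-7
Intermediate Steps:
p(s, k) = 2*s/(4 + k) (p(s, k) = (2*s)/(4 + k) = 2*s/(4 + k))
x(g) = sqrt(73)
f = 6822544
1/(f + x(p(10, 21))) = 1/(6822544 + sqrt(73))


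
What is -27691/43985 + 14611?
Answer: 642637144/43985 ≈ 14610.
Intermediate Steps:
-27691/43985 + 14611 = 642637144/43985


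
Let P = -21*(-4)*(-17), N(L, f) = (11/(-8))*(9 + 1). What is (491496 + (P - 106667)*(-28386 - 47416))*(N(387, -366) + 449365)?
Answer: 7364245701879915/2 ≈ 3.6821e+15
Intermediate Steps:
N(L, f) = -55/4 (N(L, f) = (11*(-⅛))*10 = -11/8*10 = -55/4)
P = -1428 (P = 84*(-17) = -1428)
(491496 + (P - 106667)*(-28386 - 47416))*(N(387, -366) + 449365) = (491496 + (-1428 - 106667)*(-28386 - 47416))*(-55/4 + 449365) = (491496 - 108095*(-75802))*(1797405/4) = (491496 + 8193817190)*(1797405/4) = 8194308686*(1797405/4) = 7364245701879915/2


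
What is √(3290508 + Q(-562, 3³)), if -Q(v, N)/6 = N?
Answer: 3*√365594 ≈ 1813.9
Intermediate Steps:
Q(v, N) = -6*N
√(3290508 + Q(-562, 3³)) = √(3290508 - 6*3³) = √(3290508 - 6*27) = √(3290508 - 162) = √3290346 = 3*√365594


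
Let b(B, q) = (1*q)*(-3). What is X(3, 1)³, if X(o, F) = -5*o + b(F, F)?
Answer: -5832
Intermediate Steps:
b(B, q) = -3*q (b(B, q) = q*(-3) = -3*q)
X(o, F) = -5*o - 3*F
X(3, 1)³ = (-5*3 - 3*1)³ = (-15 - 3)³ = (-18)³ = -5832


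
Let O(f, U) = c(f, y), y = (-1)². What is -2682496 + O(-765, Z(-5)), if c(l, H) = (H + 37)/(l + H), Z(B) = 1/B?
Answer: -1024713491/382 ≈ -2.6825e+6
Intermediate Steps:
y = 1
c(l, H) = (37 + H)/(H + l)
O(f, U) = 38/(1 + f) (O(f, U) = (37 + 1)/(1 + f) = 38/(1 + f))
-2682496 + O(-765, Z(-5)) = -2682496 + 38/(1 - 765) = -2682496 + 38/(-764) = -2682496 + 38*(-1/764) = -2682496 - 19/382 = -1024713491/382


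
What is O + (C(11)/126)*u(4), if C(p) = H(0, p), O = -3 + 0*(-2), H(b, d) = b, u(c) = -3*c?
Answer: -3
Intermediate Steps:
O = -3 (O = -3 + 0 = -3)
C(p) = 0
O + (C(11)/126)*u(4) = -3 + (0/126)*(-3*4) = -3 + (0*(1/126))*(-12) = -3 + 0*(-12) = -3 + 0 = -3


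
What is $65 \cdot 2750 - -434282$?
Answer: $613032$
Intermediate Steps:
$65 \cdot 2750 - -434282 = 178750 + 434282 = 613032$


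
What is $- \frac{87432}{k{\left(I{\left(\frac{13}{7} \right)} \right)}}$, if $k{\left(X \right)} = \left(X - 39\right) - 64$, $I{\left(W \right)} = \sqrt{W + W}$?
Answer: $\frac{63038472}{74237} + \frac{87432 \sqrt{182}}{74237} \approx 865.04$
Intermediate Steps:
$I{\left(W \right)} = \sqrt{2} \sqrt{W}$ ($I{\left(W \right)} = \sqrt{2 W} = \sqrt{2} \sqrt{W}$)
$k{\left(X \right)} = -103 + X$ ($k{\left(X \right)} = \left(-39 + X\right) - 64 = -103 + X$)
$- \frac{87432}{k{\left(I{\left(\frac{13}{7} \right)} \right)}} = - \frac{87432}{-103 + \sqrt{2} \sqrt{\frac{13}{7}}} = - \frac{87432}{-103 + \sqrt{2} \frac{\sqrt{91}}{7}} = - \frac{87432}{-103 + \frac{\sqrt{182}}{7}}$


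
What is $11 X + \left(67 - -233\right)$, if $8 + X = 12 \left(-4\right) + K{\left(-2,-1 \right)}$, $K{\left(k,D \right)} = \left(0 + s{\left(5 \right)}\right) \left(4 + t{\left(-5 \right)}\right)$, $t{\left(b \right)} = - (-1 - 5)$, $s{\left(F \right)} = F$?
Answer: $234$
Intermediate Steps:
$t{\left(b \right)} = 6$ ($t{\left(b \right)} = - (-1 - 5) = \left(-1\right) \left(-6\right) = 6$)
$K{\left(k,D \right)} = 50$ ($K{\left(k,D \right)} = \left(0 + 5\right) \left(4 + 6\right) = 5 \cdot 10 = 50$)
$X = -6$ ($X = -8 + \left(12 \left(-4\right) + 50\right) = -8 + \left(-48 + 50\right) = -8 + 2 = -6$)
$11 X + \left(67 - -233\right) = 11 \left(-6\right) + \left(67 - -233\right) = -66 + \left(67 + 233\right) = -66 + 300 = 234$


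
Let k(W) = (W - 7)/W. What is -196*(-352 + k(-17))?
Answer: 1168160/17 ≈ 68715.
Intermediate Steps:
k(W) = (-7 + W)/W
-196*(-352 + k(-17)) = -196*(-352 + (-7 - 17)/(-17)) = -196*(-352 - 1/17*(-24)) = -196*(-352 + 24/17) = -196*(-5960/17) = 1168160/17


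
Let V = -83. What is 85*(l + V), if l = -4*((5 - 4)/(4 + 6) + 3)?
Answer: -8109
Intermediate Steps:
l = -62/5 (l = -4*(1/10 + 3) = -4*(1*(⅒) + 3) = -4*(⅒ + 3) = -4*31/10 = -62/5 ≈ -12.400)
85*(l + V) = 85*(-62/5 - 83) = 85*(-477/5) = -8109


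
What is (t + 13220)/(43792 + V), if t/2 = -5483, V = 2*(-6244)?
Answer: 161/2236 ≈ 0.072004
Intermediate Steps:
V = -12488
t = -10966 (t = 2*(-5483) = -10966)
(t + 13220)/(43792 + V) = (-10966 + 13220)/(43792 - 12488) = 2254/31304 = 2254*(1/31304) = 161/2236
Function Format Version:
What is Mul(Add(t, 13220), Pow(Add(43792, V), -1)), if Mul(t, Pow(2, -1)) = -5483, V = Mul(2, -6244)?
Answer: Rational(161, 2236) ≈ 0.072004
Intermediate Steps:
V = -12488
t = -10966 (t = Mul(2, -5483) = -10966)
Mul(Add(t, 13220), Pow(Add(43792, V), -1)) = Mul(Add(-10966, 13220), Pow(Add(43792, -12488), -1)) = Mul(2254, Pow(31304, -1)) = Mul(2254, Rational(1, 31304)) = Rational(161, 2236)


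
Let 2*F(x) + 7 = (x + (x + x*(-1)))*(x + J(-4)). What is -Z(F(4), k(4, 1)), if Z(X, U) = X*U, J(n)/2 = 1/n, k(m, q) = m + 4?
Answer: -28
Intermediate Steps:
k(m, q) = 4 + m
J(n) = 2/n
F(x) = -7/2 + x*(-½ + x)/2 (F(x) = -7/2 + ((x + (x + x*(-1)))*(x + 2/(-4)))/2 = -7/2 + ((x + (x - x))*(x + 2*(-¼)))/2 = -7/2 + ((x + 0)*(x - ½))/2 = -7/2 + (x*(-½ + x))/2 = -7/2 + x*(-½ + x)/2)
Z(X, U) = U*X
-Z(F(4), k(4, 1)) = -(4 + 4)*(-7/2 + (½)*4² - ¼*4) = -8*(-7/2 + (½)*16 - 1) = -8*(-7/2 + 8 - 1) = -8*7/2 = -1*28 = -28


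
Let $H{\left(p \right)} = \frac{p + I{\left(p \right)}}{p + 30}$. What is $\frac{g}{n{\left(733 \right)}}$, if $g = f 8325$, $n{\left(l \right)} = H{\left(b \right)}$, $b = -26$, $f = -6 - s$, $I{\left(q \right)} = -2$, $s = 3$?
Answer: $\frac{74925}{7} \approx 10704.0$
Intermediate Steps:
$f = -9$ ($f = -6 - 3 = -9$)
$H{\left(p \right)} = \frac{-2 + p}{30 + p}$ ($H{\left(p \right)} = \frac{p - 2}{p + 30} = \frac{-2 + p}{30 + p}$)
$n{\left(l \right)} = -7$ ($n{\left(l \right)} = \frac{-2 - 26}{30 - 26} = \frac{1}{4} \left(-28\right) = -7$)
$g = -74925$ ($g = \left(-9\right) 8325 = -74925$)
$\frac{g}{n{\left(733 \right)}} = - \frac{74925}{-7} = \left(-74925\right) \left(- \frac{1}{7}\right) = \frac{74925}{7}$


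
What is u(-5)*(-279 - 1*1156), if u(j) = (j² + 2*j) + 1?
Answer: -22960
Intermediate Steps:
u(j) = 1 + j² + 2*j
u(-5)*(-279 - 1*1156) = (1 + (-5)² + 2*(-5))*(-279 - 1*1156) = (1 + 25 - 10)*(-279 - 1156) = 16*(-1435) = -22960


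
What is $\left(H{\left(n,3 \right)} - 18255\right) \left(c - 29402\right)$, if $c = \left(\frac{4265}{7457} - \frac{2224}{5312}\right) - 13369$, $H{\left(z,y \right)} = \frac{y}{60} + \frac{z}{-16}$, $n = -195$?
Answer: $\frac{154536355528618487}{198057920} \approx 7.8026 \cdot 10^{8}$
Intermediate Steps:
$H{\left(z,y \right)} = - \frac{z}{16} + \frac{y}{60}$ ($H{\left(z,y \right)} = y \frac{1}{60} + z \left(- \frac{1}{16}\right) = \frac{y}{60} - \frac{z}{16} = - \frac{z}{16} + \frac{y}{60}$)
$c = - \frac{33097574699}{2475724}$ ($c = \left(4265 \cdot \frac{1}{7457} - \frac{139}{332}\right) - 13369 = \left(\frac{4265}{7457} - \frac{139}{332}\right) - 13369 = \frac{379457}{2475724} - 13369 = - \frac{33097574699}{2475724} \approx -13369.0$)
$\left(H{\left(n,3 \right)} - 18255\right) \left(c - 29402\right) = \left(\left(\left(- \frac{1}{16}\right) \left(-195\right) + \frac{1}{60} \cdot 3\right) - 18255\right) \left(- \frac{33097574699}{2475724} - 29402\right) = \left(\left(\frac{195}{16} + \frac{1}{20}\right) - 18255\right) \left(- \frac{105888811747}{2475724}\right) = \left(\frac{979}{80} - 18255\right) \left(- \frac{105888811747}{2475724}\right) = \left(- \frac{1459421}{80}\right) \left(- \frac{105888811747}{2475724}\right) = \frac{154536355528618487}{198057920}$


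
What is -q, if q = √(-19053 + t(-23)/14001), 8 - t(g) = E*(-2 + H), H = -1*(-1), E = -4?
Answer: -47*I*√1690774761/14001 ≈ -138.03*I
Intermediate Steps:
H = 1
t(g) = 4 (t(g) = 8 - (-4)*(-2 + 1) = 8 - (-4)*(-1) = 8 - 1*4 = 8 - 4 = 4)
q = 47*I*√1690774761/14001 (q = √(-19053 + 4/14001) = √(-266761049/14001) = 47*I*√1690774761/14001 ≈ 138.03*I)
-q = -47*I*√1690774761/14001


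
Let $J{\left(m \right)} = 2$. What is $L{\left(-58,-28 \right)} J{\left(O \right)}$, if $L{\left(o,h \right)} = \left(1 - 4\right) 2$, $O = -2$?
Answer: $-12$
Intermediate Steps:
$L{\left(o,h \right)} = -6$ ($L{\left(o,h \right)} = \left(-3\right) 2 = -6$)
$L{\left(-58,-28 \right)} J{\left(O \right)} = \left(-6\right) 2 = -12$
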